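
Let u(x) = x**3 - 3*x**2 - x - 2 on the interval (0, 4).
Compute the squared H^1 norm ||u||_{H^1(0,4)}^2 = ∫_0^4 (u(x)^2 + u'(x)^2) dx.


||u||_{H^1}^2 = 43124/105

The H^1 norm (squared) on an interval (0, L) is
  ||u||_{H^1}^2 = ∫_0^L u(x)^2 dx + ∫_0^L u'(x)^2 dx.
Compute u'(x) = 3*x**2 - 6*x - 1.
Then u(x)^2 = x**6 - 6*x**5 + 7*x**4 + 2*x**3 + 13*x**2 + 4*x + 4 and u'(x)^2 = 9*x**4 - 36*x**3 + 30*x**2 + 12*x + 1.
Integrate each monomial from 0 to 4 using ∫_0^4 c·x^n dx = c·4^(n+1)/(n+1):
  ∫_0^4 u(x)^2 dx = ∫_0^4 (x^6 - 6*x^5 + 7*x^4 + 2*x^3 + 13*x^2 + 4*x + 4) dx. Term by term:
    ∫_0^4 x^6 dx = 16384/7;  ∫_0^4 -6*x^5 dx = -4096;  ∫_0^4 7*x^4 dx = 7168/5;
    ∫_0^4 2*x^3 dx = 128;  ∫_0^4 13*x^2 dx = 832/3;  ∫_0^4 4*x dx = 32;
    ∫_0^4 4 dx = 16.
  Sum: 16384/7 − 4096 + 7168/5 + 128 + 832/3 + 32 + 16 = 13808/105.
  ∫_0^4 u'(x)^2 dx = ∫_0^4 (9*x^4 - 36*x^3 + 30*x^2 + 12*x + 1) dx. Term by term:
    ∫_0^4 9*x^4 dx = 9216/5;  ∫_0^4 -36*x^3 dx = -2304;  ∫_0^4 30*x^2 dx = 640;
    ∫_0^4 12*x dx = 96;  ∫_0^4 1 dx = 4.
  Sum: 9216/5 − 2304 + 640 + 96 + 4 = 1396/5.
Adding: ||u||_{H^1}^2 = 13808/105 + 1396/5 = 43124/105.


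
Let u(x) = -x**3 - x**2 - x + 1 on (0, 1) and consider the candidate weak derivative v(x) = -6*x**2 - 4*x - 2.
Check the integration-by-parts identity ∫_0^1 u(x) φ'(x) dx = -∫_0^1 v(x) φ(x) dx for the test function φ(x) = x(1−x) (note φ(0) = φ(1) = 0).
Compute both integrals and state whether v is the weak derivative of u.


LHS = 29/60, RHS = 29/30. No, v is not the weak derivative of u.

u(x) = -x**3 - x**2 - x + 1, classical derivative u'(x) = -3*x**2 - 2*x - 1.
φ(x) = x(1−x), so φ'(x) = 1 - 2*x.
Note φ(0) = φ(1) = 0, so the boundary term u·φ vanishes.
LHS = ∫_0^1 u(x) φ'(x) dx = ∫_0^1 (2*x^4 + x^3 + x^2 - 3*x + 1) dx. Term by term:
  ∫_0^1 2*x^4 dx = 2/5;  ∫_0^1 x^3 dx = 1/4;  ∫_0^1 x^2 dx = 1/3;
  ∫_0^1 -3*x dx = -3/2;  ∫_0^1 1 dx = 1.
Sum: 2/5 + 1/4 + 1/3 − 3/2 + 1 = 29/60.
So LHS = 29/60.
∫_0^1 v(x) φ(x) dx = ∫_0^1 (6*x^4 - 2*x^3 - 2*x^2 - 2*x) dx. Term by term:
  ∫_0^1 6*x^4 dx = 6/5;  ∫_0^1 -2*x^3 dx = -1/2;  ∫_0^1 -2*x^2 dx = -2/3;
  ∫_0^1 -2*x dx = -1.
Sum: 6/5 − 1/2 − 2/3 − 1 = -29/30.
So RHS = -∫_0^1 v(x) φ(x) dx = 29/30.
LHS − RHS = -29/60 ≠ 0, so the identity fails.
(For a valid weak derivative the identity must hold for EVERY test function, in particular this one. The failure shows v is NOT the weak derivative of u.)
Correct weak derivative would be u'(x) = -3*x**2 - 2*x - 1.


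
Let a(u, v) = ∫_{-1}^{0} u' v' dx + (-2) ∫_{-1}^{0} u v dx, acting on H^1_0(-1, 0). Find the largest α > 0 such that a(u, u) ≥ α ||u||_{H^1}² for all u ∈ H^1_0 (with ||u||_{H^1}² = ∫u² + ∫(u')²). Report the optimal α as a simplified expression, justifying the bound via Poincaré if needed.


α = (-2 + π^2)/(1 + π^2)

Coercivity of a(·,·) on H^1_0(-1, 0) means a(u, u) ≥ α ||u||_{H^1}² for every u ∈ H^1_0.
The interval has length L = 1, and Poincaré/coercivity depend only on L. Here a(u, u) = ∫(u')² + (-2)·∫u².
Here c = -2 < 0 with |c| < (π/L)² = π^2, so coercivity still holds. The condition a(u,u) ≥ α||u||_{H^1}² reads (1−α)∫(u')² ≥ (α−c)∫u². Any admissible α is ≤ 1 (rapidly oscillating u have ∫u²/∫(u')² → 0), and α = 1 would force 0 ≥ (1−c)∫u², impossible since c < 1; so 1−α > 0. By the sharp Poincaré inequality on H^1_0 of an interval of length L, ∫(u')² ≥ (π/L)²∫u² with equality for the first sine mode sin(π(x−x₀)/L) (x₀ the left endpoint), so the inequality holds for all u iff (1−α)(π/L)² ≥ α − c, i.e. α ≤ ((π/L)² + c)/((π/L)² + 1) = (1 + c(L/π)²)/(1 + (L/π)²). (Direct route, valid since c ≤ 0: Poincaré gives c∫u² ≥ c(L/π)²∫(u')², so a(u,u) ≥ (1 + c(L/π)²)∫(u')², while ||u||_{H^1}² ≤ (1 + (L/π)²)∫(u')²; dividing yields the same α.) With (π/L)² = π^2 and c = -2, the largest admissible constant is α = ((π/L)² + c)/((π/L)² + 1).
Simplifying, α = (-2 + π^2)/(1 + π^2).


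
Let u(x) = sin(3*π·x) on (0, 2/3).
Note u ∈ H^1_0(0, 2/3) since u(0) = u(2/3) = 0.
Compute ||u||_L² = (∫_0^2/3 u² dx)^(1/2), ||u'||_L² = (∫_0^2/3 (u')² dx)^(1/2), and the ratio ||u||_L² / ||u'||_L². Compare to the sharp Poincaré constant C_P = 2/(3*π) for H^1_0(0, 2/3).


||u||_L² / ||u'||_L² = 1/(3*π) < C_P = 2/(3*π).

u(x) = sin(3*π·x), so u'(x) = 3*π*cos(3*π*x).
Writing u(x) = A·sin(kπx/L) with A = 1 and k = 2, use ∫_0^L sin²(kπx/L) dx = L/2 and ∫_0^L cos²(kπx/L) dx = L/2.
u² = 1·sin²(3*π·x) and (u')² = 9*π^2·cos²(3*π·x), and each of sin², cos² integrates to L/2 = 1/3 over (0, 2/3).
∫_0^2/3 u² dx = 1/3, so ||u||_L² = sqrt(3)/3.
∫_0^2/3 (u')² dx = 3*π^2, so ||u'||_L² = sqrt(3)*π.
Ratio ||u||_L² / ||u'||_L² = 1/(3*π).
Sharp Poincaré constant on H^1_0(0, 2/3) is C_P = L/π = 2/(3*π), achieved by sin(3*π/2·x).
This is the k = 2 harmonic; the ratio L/(kπ) is strictly less than C_P = L/π, consistent with the sharp inequality ||u||_L² ≤ C_P ||u'||_L².


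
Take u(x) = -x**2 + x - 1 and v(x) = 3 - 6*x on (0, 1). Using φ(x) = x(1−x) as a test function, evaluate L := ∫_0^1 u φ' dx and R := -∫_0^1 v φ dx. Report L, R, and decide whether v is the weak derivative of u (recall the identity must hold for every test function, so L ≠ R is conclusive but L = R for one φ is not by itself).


LHS = 0, RHS = 0. No, v is not the weak derivative of u.

u(x) = -x**2 + x - 1, classical derivative u'(x) = 1 - 2*x.
φ(x) = x(1−x), so φ'(x) = 1 - 2*x.
Note φ(0) = φ(1) = 0, so the boundary term u·φ vanishes.
LHS = ∫_0^1 u(x) φ'(x) dx = ∫_0^1 (2*x^3 - 3*x^2 + 3*x - 1) dx. Term by term:
  ∫_0^1 2*x^3 dx = 1/2;  ∫_0^1 -3*x^2 dx = -1;  ∫_0^1 3*x dx = 3/2;
  ∫_0^1 -1 dx = -1.
Sum: 1/2 − 1 + 3/2 − 1 = 0.
So LHS = 0.
∫_0^1 v(x) φ(x) dx = ∫_0^1 (6*x^3 - 9*x^2 + 3*x) dx. Term by term:
  ∫_0^1 6*x^3 dx = 3/2;  ∫_0^1 -9*x^2 dx = -3;  ∫_0^1 3*x dx = 3/2.
Sum: 3/2 − 3 + 3/2 = 0.
So RHS = -∫_0^1 v(x) φ(x) dx = 0.
LHS = RHS, so the identity holds for this particular φ. But this is necessary, not sufficient: a weak derivative must satisfy the identity for EVERY test function in C_c^∞(0, 1).
Here u is smooth, so its weak derivative equals its classical derivative u'(x) = 1 - 2*x. Since v(x) = 3 - 6*x ≠ u'(x), v is NOT the weak derivative of u — the agreement for this single φ is a coincidence (the difference v − u' happens to be L²-orthogonal to this φ).


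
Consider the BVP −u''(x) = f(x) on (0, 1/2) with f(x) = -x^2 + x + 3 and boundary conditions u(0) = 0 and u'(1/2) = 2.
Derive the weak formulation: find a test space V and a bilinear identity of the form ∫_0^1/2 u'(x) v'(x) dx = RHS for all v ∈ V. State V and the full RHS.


V = {v ∈ H^1(0, 1/2) : v(0) = 0} (test functions vanish at x = 0 where u is specified); weak form: ∫_0^1/2 u'v' dx = ∫_0^1/2 (-x^2 + x + 3) v dx + 2·v(1/2) for all v ∈ V.

Multiply both sides by a test function v and integrate from 0 to 1/2:
  ∫_0^1/2 −u''(x) v(x) dx = ∫_0^1/2 f(x) v(x) dx.
Integrate the LHS by parts once:
  ∫_0^1/2 −u'' v dx = −[u'(x) v(x)]_0^1/2 + ∫_0^1/2 u'(x) v'(x) dx.
Thus ∫_0^1/2 u'(x) v'(x) dx = ∫_0^1/2 f(x) v(x) dx + [u'(x) v(x)]_0^1/2.
Choose V so that boundary terms are either known or forced to vanish.
Mixed BC: u(0) = 0 (Dirichlet) and u'(1/2) = 2 (Neumann). Define V = {v ∈ H^1(0, 1/2) : v(0) = 0}. Then [u' v]_0^1/2 = u'(1/2)·v(1/2) − u'(0)·0 = 2·v(1/2).
Weak formulation: find u (satisfying any essential BC) such that ∫_0^1/2 u'(x) v'(x) dx = ∫_0^1/2 f v dx + 2·v(1/2) for all v ∈ V (Dirichlet at 0 absorbed into V; Neumann datum at x = 1/2 contributes the boundary term).
Substituting f(x) = -x^2 + x + 3, the right-hand side is ∫_0^1/2 (-x^2 + x + 3) v dx + 2·v(1/2).


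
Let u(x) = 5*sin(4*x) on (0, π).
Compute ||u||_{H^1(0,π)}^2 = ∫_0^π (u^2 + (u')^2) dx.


||u||_{H^1(0,π)}^2 = 425*π/2

u'(x) = 20*cos(4*x).
Expand u² and (u')² and integrate term by term on (0, π), using: for integers n ≥ 1, ∫_0^π sin²(nx) dx = ∫_0^π cos²(nx) dx = π/2; for n ≠ n', ∫_0^π sin(nx)sin(n'x) dx = ∫_0^π cos(nx)cos(n'x) dx = 0; and by product-to-sum, ∫_0^π sin(nx)cos(n'x) dx = ½∫_0^π [sin((n+n')x) + sin((n−n')x)] dx, which is 0 when n+n' is even and 2n/(n²−n'²) when n+n' is odd (it need not vanish on (0, π)).
  u² squared terms: (5)²·∫sin(4x)² dx = 25·π/2 = 25*π/2.
  So ∫_0^π u² dx = 25*π/2.
  (u')² squared terms: (20)²·∫cos(4x)² dx = 400·π/2 = 200*π.
  So ∫_0^π (u')² dx = 200*π.
||u||_{H^1}^2 = (25*π/2) + (200*π) = 425*π/2.


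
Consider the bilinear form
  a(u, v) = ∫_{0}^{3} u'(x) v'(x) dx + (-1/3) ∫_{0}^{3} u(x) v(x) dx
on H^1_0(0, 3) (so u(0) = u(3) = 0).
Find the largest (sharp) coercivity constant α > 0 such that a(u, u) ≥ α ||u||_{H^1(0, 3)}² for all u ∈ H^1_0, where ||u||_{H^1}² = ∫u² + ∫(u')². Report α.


α = (-3 + π^2)/(9 + π^2)

Coercivity of a(·,·) on H^1_0(0, 3) means a(u, u) ≥ α ||u||_{H^1}² for every u ∈ H^1_0.
The interval has length L = 3, and Poincaré/coercivity depend only on L. Here a(u, u) = ∫(u')² + (-1/3)·∫u².
Here c = -1/3 < 0 with |c| < (π/L)² = π^2/9, so coercivity still holds. The condition a(u,u) ≥ α||u||_{H^1}² reads (1−α)∫(u')² ≥ (α−c)∫u². Any admissible α is ≤ 1 (rapidly oscillating u have ∫u²/∫(u')² → 0), and α = 1 would force 0 ≥ (1−c)∫u², impossible since c < 1; so 1−α > 0. By the sharp Poincaré inequality on H^1_0 of an interval of length L, ∫(u')² ≥ (π/L)²∫u² with equality for the first sine mode sin(π(x−x₀)/L) (x₀ the left endpoint), so the inequality holds for all u iff (1−α)(π/L)² ≥ α − c, i.e. α ≤ ((π/L)² + c)/((π/L)² + 1) = (1 + c(L/π)²)/(1 + (L/π)²). (Direct route, valid since c ≤ 0: Poincaré gives c∫u² ≥ c(L/π)²∫(u')², so a(u,u) ≥ (1 + c(L/π)²)∫(u')², while ||u||_{H^1}² ≤ (1 + (L/π)²)∫(u')²; dividing yields the same α.) With (π/L)² = π^2/9 and c = -1/3, the largest admissible constant is α = ((π/L)² + c)/((π/L)² + 1).
Simplifying, α = (-3 + π^2)/(9 + π^2).


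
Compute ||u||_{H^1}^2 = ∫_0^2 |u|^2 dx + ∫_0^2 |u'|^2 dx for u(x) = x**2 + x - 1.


||u||_{H^1}^2 = 152/5

The H^1 norm (squared) on an interval (0, L) is
  ||u||_{H^1}^2 = ∫_0^L u(x)^2 dx + ∫_0^L u'(x)^2 dx.
Compute u'(x) = 2*x + 1.
Then u(x)^2 = x**4 + 2*x**3 - x**2 - 2*x + 1 and u'(x)^2 = 4*x**2 + 4*x + 1.
Integrate each monomial from 0 to 2 using ∫_0^2 c·x^n dx = c·2^(n+1)/(n+1):
  ∫_0^2 u(x)^2 dx = ∫_0^2 (x^4 + 2*x^3 - x^2 - 2*x + 1) dx. Term by term:
    ∫_0^2 x^4 dx = 32/5;  ∫_0^2 2*x^3 dx = 8;  ∫_0^2 -x^2 dx = -8/3;
    ∫_0^2 -2*x dx = -4;  ∫_0^2 1 dx = 2.
  Sum: 32/5 + 8 − 8/3 − 4 + 2 = 146/15.
  ∫_0^2 u'(x)^2 dx = ∫_0^2 (4*x^2 + 4*x + 1) dx. Term by term:
    ∫_0^2 4*x^2 dx = 32/3;  ∫_0^2 4*x dx = 8;  ∫_0^2 1 dx = 2.
  Sum: 32/3 + 8 + 2 = 62/3.
Adding: ||u||_{H^1}^2 = 146/15 + 62/3 = 152/5.


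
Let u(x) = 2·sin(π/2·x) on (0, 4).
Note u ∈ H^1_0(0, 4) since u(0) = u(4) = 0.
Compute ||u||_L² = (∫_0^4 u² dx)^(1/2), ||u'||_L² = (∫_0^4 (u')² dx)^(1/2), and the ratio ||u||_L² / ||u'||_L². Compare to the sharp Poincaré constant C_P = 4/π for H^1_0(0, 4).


||u||_L² / ||u'||_L² = 2/π < C_P = 4/π.

u(x) = 2·sin(π/2·x), so u'(x) = π*cos(π*x/2).
Writing u(x) = A·sin(kπx/L) with A = 2 and k = 2, use ∫_0^L sin²(kπx/L) dx = L/2 and ∫_0^L cos²(kπx/L) dx = L/2.
u² = 4·sin²(π/2·x) and (u')² = π^2·cos²(π/2·x), and each of sin², cos² integrates to L/2 = 2 over (0, 4).
∫_0^4 u² dx = 8, so ||u||_L² = 2*sqrt(2).
∫_0^4 (u')² dx = 2*π^2, so ||u'||_L² = sqrt(2)*π.
Ratio ||u||_L² / ||u'||_L² = 2/π.
Sharp Poincaré constant on H^1_0(0, 4) is C_P = L/π = 4/π, achieved by sin(π/4·x).
This is the k = 2 harmonic; the ratio L/(kπ) is strictly less than C_P = L/π, consistent with the sharp inequality ||u||_L² ≤ C_P ||u'||_L².


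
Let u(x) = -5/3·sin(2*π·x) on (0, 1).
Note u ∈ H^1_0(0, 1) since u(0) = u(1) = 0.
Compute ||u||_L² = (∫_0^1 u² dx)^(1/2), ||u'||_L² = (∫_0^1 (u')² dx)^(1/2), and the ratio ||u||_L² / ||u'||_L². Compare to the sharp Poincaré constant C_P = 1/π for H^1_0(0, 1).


||u||_L² / ||u'||_L² = 1/(2*π) < C_P = 1/π.

u(x) = -5/3·sin(2*π·x), so u'(x) = -10*π*cos(2*π*x)/3.
Writing u(x) = A·sin(kπx/L) with A = -5/3 and k = 2, use ∫_0^L sin²(kπx/L) dx = L/2 and ∫_0^L cos²(kπx/L) dx = L/2.
u² = 25/9·sin²(2*π·x) and (u')² = 100*π^2/9·cos²(2*π·x), and each of sin², cos² integrates to L/2 = 1/2 over (0, 1).
∫_0^1 u² dx = 25/18, so ||u||_L² = 5*sqrt(2)/6.
∫_0^1 (u')² dx = 50*π^2/9, so ||u'||_L² = 5*sqrt(2)*π/3.
Ratio ||u||_L² / ||u'||_L² = 1/(2*π).
Sharp Poincaré constant on H^1_0(0, 1) is C_P = L/π = 1/π, achieved by sin(π·x).
This is the k = 2 harmonic; the ratio L/(kπ) is strictly less than C_P = L/π, consistent with the sharp inequality ||u||_L² ≤ C_P ||u'||_L².


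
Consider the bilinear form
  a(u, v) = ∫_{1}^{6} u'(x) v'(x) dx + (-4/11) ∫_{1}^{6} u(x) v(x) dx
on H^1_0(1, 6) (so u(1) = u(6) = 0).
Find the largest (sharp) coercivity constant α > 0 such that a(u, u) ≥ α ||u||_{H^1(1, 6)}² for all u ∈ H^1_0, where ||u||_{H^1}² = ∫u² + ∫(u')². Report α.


α = (-100/11 + π^2)/(π^2 + 25)

Coercivity of a(·,·) on H^1_0(1, 6) means a(u, u) ≥ α ||u||_{H^1}² for every u ∈ H^1_0.
The interval has length L = 5, and Poincaré/coercivity depend only on L. Here a(u, u) = ∫(u')² + (-4/11)·∫u².
Here c = -4/11 < 0 with |c| < (π/L)² = π^2/25, so coercivity still holds. The condition a(u,u) ≥ α||u||_{H^1}² reads (1−α)∫(u')² ≥ (α−c)∫u². Any admissible α is ≤ 1 (rapidly oscillating u have ∫u²/∫(u')² → 0), and α = 1 would force 0 ≥ (1−c)∫u², impossible since c < 1; so 1−α > 0. By the sharp Poincaré inequality on H^1_0 of an interval of length L, ∫(u')² ≥ (π/L)²∫u² with equality for the first sine mode sin(π(x−x₀)/L) (x₀ the left endpoint), so the inequality holds for all u iff (1−α)(π/L)² ≥ α − c, i.e. α ≤ ((π/L)² + c)/((π/L)² + 1) = (1 + c(L/π)²)/(1 + (L/π)²). (Direct route, valid since c ≤ 0: Poincaré gives c∫u² ≥ c(L/π)²∫(u')², so a(u,u) ≥ (1 + c(L/π)²)∫(u')², while ||u||_{H^1}² ≤ (1 + (L/π)²)∫(u')²; dividing yields the same α.) With (π/L)² = π^2/25 and c = -4/11, the largest admissible constant is α = ((π/L)² + c)/((π/L)² + 1).
Simplifying, α = (-100/11 + π^2)/(π^2 + 25).


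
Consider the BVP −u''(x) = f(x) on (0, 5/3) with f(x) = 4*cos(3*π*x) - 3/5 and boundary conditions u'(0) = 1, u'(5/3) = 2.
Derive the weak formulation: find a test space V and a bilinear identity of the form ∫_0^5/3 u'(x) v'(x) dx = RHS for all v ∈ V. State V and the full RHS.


V = H^1(0, 5/3) (v unrestricted at boundary; u is determined up to an additive constant); weak form: ∫_0^5/3 u'v' dx = ∫_0^5/3 (4*cos(3*π*x) - 3/5) v dx + 2·v(5/3) − v(0) for all v ∈ V.

Multiply both sides by a test function v and integrate from 0 to 5/3:
  ∫_0^5/3 −u''(x) v(x) dx = ∫_0^5/3 f(x) v(x) dx.
Integrate the LHS by parts once:
  ∫_0^5/3 −u'' v dx = −[u'(x) v(x)]_0^5/3 + ∫_0^5/3 u'(x) v'(x) dx.
Thus ∫_0^5/3 u'(x) v'(x) dx = ∫_0^5/3 f(x) v(x) dx + [u'(x) v(x)]_0^5/3.
Choose V so that boundary terms are either known or forced to vanish.
u has inhomogeneous Neumann u'(0) = 1, u'(5/3) = 2. [u' v]_0^5/3 = (2)·v(5/3) − (1)·v(0) = 2·v(5/3) − v(0). Take V = H^1(0, 5/3); boundary term becomes part of RHS.
Weak formulation: find u (satisfying any essential BC) such that ∫_0^5/3 u'(x) v'(x) dx = ∫_0^5/3 f v dx + 2·v(5/3) − v(0) for all v ∈ V (Neumann data are natural BCs: they enter the RHS as boundary terms).
Substituting f(x) = 4*cos(3*π*x) - 3/5, the right-hand side is ∫_0^5/3 (4*cos(3*π*x) - 3/5) v dx + 2·v(5/3) − v(0).
Compatibility check (pure Neumann): taking v ≡ 1 ∈ V gives 0 = ∫_0^5/3 f dx + (2) − (1), i.e. ∫_0^5/3 f dx must equal u'(0) − u'(5/3) = -1. Indeed ∫_0^5/3 (4*cos(3*π*x) - 3/5) dx = -1, so the data are compatible. The solution is then unique only up to an additive constant (fix it e.g. by requiring ∫_0^5/3 u dx = 0).


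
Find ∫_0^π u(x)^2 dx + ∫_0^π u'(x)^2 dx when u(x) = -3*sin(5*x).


||u||_{H^1(0,π)}^2 = 117*π

u'(x) = -15*cos(5*x).
Expand u² and (u')² and integrate term by term on (0, π), using: for integers n ≥ 1, ∫_0^π sin²(nx) dx = ∫_0^π cos²(nx) dx = π/2; for n ≠ n', ∫_0^π sin(nx)sin(n'x) dx = ∫_0^π cos(nx)cos(n'x) dx = 0; and by product-to-sum, ∫_0^π sin(nx)cos(n'x) dx = ½∫_0^π [sin((n+n')x) + sin((n−n')x)] dx, which is 0 when n+n' is even and 2n/(n²−n'²) when n+n' is odd (it need not vanish on (0, π)).
  u² squared terms: (-3)²·∫sin(5x)² dx = 9·π/2 = 9*π/2.
  So ∫_0^π u² dx = 9*π/2.
  (u')² squared terms: (-15)²·∫cos(5x)² dx = 225·π/2 = 225*π/2.
  So ∫_0^π (u')² dx = 225*π/2.
||u||_{H^1}^2 = (9*π/2) + (225*π/2) = 117*π.


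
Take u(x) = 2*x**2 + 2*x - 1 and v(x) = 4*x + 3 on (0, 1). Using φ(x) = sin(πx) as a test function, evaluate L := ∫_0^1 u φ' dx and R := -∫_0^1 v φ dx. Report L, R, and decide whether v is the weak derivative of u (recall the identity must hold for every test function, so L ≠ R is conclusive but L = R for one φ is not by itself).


LHS = -8/π, RHS = -10/π. No, v is not the weak derivative of u.

u(x) = 2*x**2 + 2*x - 1, classical derivative u'(x) = 4*x + 2.
φ(x) = sin(πx), so φ'(x) = π*cos(π*x).
Note φ(0) = φ(1) = 0, so the boundary term u·φ vanishes.
LHS = ∫_0^1 u(x) φ'(x) dx = ∫_0^1 (2*π*x^2*cos(π*x) + 2*π*x*cos(π*x) - π*cos(π*x)) dx. Term by term:
  ∫_0^1 -π*cos(π*x) dx = 0;  ∫_0^1 2*π*x*cos(π*x) dx = -4/π;  ∫_0^1 2*π*x^2*cos(π*x) dx = -4/π.
Sum: 0 − 4/π − 4/π = -8/π.
So LHS = -8/π.
∫_0^1 v(x) φ(x) dx = ∫_0^1 (4*x*sin(π*x) + 3*sin(π*x)) dx. Term by term:
  ∫_0^1 3*sin(π*x) dx = 6/π;  ∫_0^1 4*x*sin(π*x) dx = 4/π.
Sum: 6/π + 4/π = 10/π.
So RHS = -∫_0^1 v(x) φ(x) dx = -10/π.
LHS − RHS = 2/π ≠ 0, so the identity fails.
(For a valid weak derivative the identity must hold for EVERY test function, in particular this one. The failure shows v is NOT the weak derivative of u.)
Correct weak derivative would be u'(x) = 4*x + 2.


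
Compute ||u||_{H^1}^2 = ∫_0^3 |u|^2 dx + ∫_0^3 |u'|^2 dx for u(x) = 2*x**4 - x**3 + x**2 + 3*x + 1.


||u||_{H^1}^2 = 353445/14

The H^1 norm (squared) on an interval (0, L) is
  ||u||_{H^1}^2 = ∫_0^L u(x)^2 dx + ∫_0^L u'(x)^2 dx.
Compute u'(x) = 8*x**3 - 3*x**2 + 2*x + 3.
Then u(x)^2 = 4*x**8 - 4*x**7 + 5*x**6 + 10*x**5 - x**4 + 4*x**3 + 11*x**2 + 6*x + 1 and u'(x)^2 = 64*x**6 - 48*x**5 + 41*x**4 + 36*x**3 - 14*x**2 + 12*x + 9.
Integrate each monomial from 0 to 3 using ∫_0^3 c·x^n dx = c·3^(n+1)/(n+1):
  ∫_0^3 u(x)^2 dx = ∫_0^3 (4*x^8 - 4*x^7 + 5*x^6 + 10*x^5 - x^4 + 4*x^3 + 11*x^2 + 6*x + 1) dx. Term by term:
    ∫_0^3 4*x^8 dx = 8748;  ∫_0^3 -4*x^7 dx = -6561/2;  ∫_0^3 5*x^6 dx = 10935/7;
    ∫_0^3 10*x^5 dx = 1215;  ∫_0^3 -x^4 dx = -243/5;  ∫_0^3 4*x^3 dx = 81;
    ∫_0^3 11*x^2 dx = 99;  ∫_0^3 6*x dx = 27;  ∫_0^3 1 dx = 3.
  Sum: 8748 − 6561/2 + 10935/7 + 1215 − 243/5 + 81 + 99 + 27 + 3 = 588423/70.
  ∫_0^3 u'(x)^2 dx = ∫_0^3 (64*x^6 - 48*x^5 + 41*x^4 + 36*x^3 - 14*x^2 + 12*x + 9) dx. Term by term:
    ∫_0^3 64*x^6 dx = 139968/7;  ∫_0^3 -48*x^5 dx = -5832;  ∫_0^3 41*x^4 dx = 9963/5;
    ∫_0^3 36*x^3 dx = 729;  ∫_0^3 -14*x^2 dx = -126;  ∫_0^3 12*x dx = 54;
    ∫_0^3 9 dx = 27.
  Sum: 139968/7 − 5832 + 9963/5 + 729 − 126 + 54 + 27 = 589401/35.
Adding: ||u||_{H^1}^2 = 588423/70 + 589401/35 = 353445/14.


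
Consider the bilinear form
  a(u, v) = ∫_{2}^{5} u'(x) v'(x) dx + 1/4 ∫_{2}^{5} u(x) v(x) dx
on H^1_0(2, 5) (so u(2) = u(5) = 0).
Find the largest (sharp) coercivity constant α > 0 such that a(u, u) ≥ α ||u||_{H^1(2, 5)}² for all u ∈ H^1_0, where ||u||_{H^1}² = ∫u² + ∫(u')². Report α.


α = (9/4 + π^2)/(9 + π^2)

Coercivity of a(·,·) on H^1_0(2, 5) means a(u, u) ≥ α ||u||_{H^1}² for every u ∈ H^1_0.
The interval has length L = 3, and Poincaré/coercivity depend only on L. Here a(u, u) = ∫(u')² + (1/4)·∫u².
Here 0 < c = 1/4 < 1. The condition a(u,u) ≥ α||u||_{H^1}² reads (1−α)∫(u')² ≥ (α−c)∫u². Any admissible α is ≤ 1 (rapidly oscillating u have ∫u²/∫(u')² → 0), and α = 1 would force 0 ≥ (1−c)∫u², impossible since c < 1; so 1−α > 0. By the sharp Poincaré inequality on H^1_0 of an interval of length L, ∫(u')² ≥ (π/L)²∫u² with equality for the first sine mode sin(π(x−x₀)/L) (x₀ the left endpoint), so the inequality holds for all u iff (1−α)(π/L)² ≥ α − c, i.e. α ≤ ((π/L)² + c)/((π/L)² + 1) = (1 + c(L/π)²)/(1 + (L/π)²). With (π/L)² = π^2/9 and c = 1/4, the largest admissible constant is α = ((π/L)² + c)/((π/L)² + 1).
Simplifying, α = (9/4 + π^2)/(9 + π^2).


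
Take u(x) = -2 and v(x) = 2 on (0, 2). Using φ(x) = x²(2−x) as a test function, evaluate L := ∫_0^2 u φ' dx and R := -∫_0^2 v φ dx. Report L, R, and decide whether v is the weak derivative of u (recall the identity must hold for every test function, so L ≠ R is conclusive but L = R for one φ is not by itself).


LHS = 0, RHS = -8/3. No, v is not the weak derivative of u.

u(x) = -2, classical derivative u'(x) = 0.
φ(x) = x²(2−x), so φ'(x) = x*(4 - 3*x).
Note φ(0) = φ(2) = 0, so the boundary term u·φ vanishes.
LHS = ∫_0^2 u(x) φ'(x) dx = ∫_0^2 (6*x^2 - 8*x) dx. Term by term:
  ∫_0^2 6*x^2 dx = 16;  ∫_0^2 -8*x dx = -16.
Sum: 16 − 16 = 0.
So LHS = 0.
∫_0^2 v(x) φ(x) dx = ∫_0^2 (-2*x^3 + 4*x^2) dx. Term by term:
  ∫_0^2 -2*x^3 dx = -8;  ∫_0^2 4*x^2 dx = 32/3.
Sum: -8 + 32/3 = 8/3.
So RHS = -∫_0^2 v(x) φ(x) dx = -8/3.
LHS − RHS = 8/3 ≠ 0, so the identity fails.
(For a valid weak derivative the identity must hold for EVERY test function, in particular this one. The failure shows v is NOT the weak derivative of u.)
Correct weak derivative would be u'(x) = 0.


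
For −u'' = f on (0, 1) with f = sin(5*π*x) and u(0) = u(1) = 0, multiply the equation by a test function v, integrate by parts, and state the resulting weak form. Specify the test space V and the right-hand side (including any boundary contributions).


V = H^1_0(0, 1) (so v(0) = v(1) = 0); weak form: ∫_0^1 u'v' dx = ∫_0^1 (sin(5*π*x)) v dx for all v ∈ V.

Multiply both sides by a test function v and integrate from 0 to 1:
  ∫_0^1 −u''(x) v(x) dx = ∫_0^1 f(x) v(x) dx.
Integrate the LHS by parts once:
  ∫_0^1 −u'' v dx = −[u'(x) v(x)]_0^1 + ∫_0^1 u'(x) v'(x) dx.
Thus ∫_0^1 u'(x) v'(x) dx = ∫_0^1 f(x) v(x) dx + [u'(x) v(x)]_0^1.
Choose V so that boundary terms are either known or forced to vanish.
u is Dirichlet: u(0) = u(1) = 0. Let V = H^1_0(0, 1); then v(0) = v(1) = 0, and [u' v]_0^1 = 0.
Weak formulation: find u (satisfying any essential BC) such that ∫_0^1 u'(x) v'(x) dx = ∫_0^1 f v dx for all v ∈ V.
Substituting f(x) = sin(5*π*x), the right-hand side is ∫_0^1 (sin(5*π*x)) v dx.


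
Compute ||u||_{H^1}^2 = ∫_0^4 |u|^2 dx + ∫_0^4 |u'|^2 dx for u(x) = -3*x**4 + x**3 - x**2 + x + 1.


||u||_{H^1}^2 = 54678136/105

The H^1 norm (squared) on an interval (0, L) is
  ||u||_{H^1}^2 = ∫_0^L u(x)^2 dx + ∫_0^L u'(x)^2 dx.
Compute u'(x) = -12*x**3 + 3*x**2 - 2*x + 1.
Then u(x)^2 = 9*x**8 - 6*x**7 + 7*x**6 - 8*x**5 - 3*x**4 - x**2 + 2*x + 1 and u'(x)^2 = 144*x**6 - 72*x**5 + 57*x**4 - 36*x**3 + 10*x**2 - 4*x + 1.
Integrate each monomial from 0 to 4 using ∫_0^4 c·x^n dx = c·4^(n+1)/(n+1):
  ∫_0^4 u(x)^2 dx = ∫_0^4 (9*x^8 - 6*x^7 + 7*x^6 - 8*x^5 - 3*x^4 - x^2 + 2*x + 1) dx. Term by term:
    ∫_0^4 9*x^8 dx = 262144;  ∫_0^4 -6*x^7 dx = -49152;  ∫_0^4 7*x^6 dx = 16384;
    ∫_0^4 -8*x^5 dx = -16384/3;  ∫_0^4 -3*x^4 dx = -3072/5;  ∫_0^4 -x^2 dx = -64/3;
    ∫_0^4 2*x dx = 16;  ∫_0^4 1 dx = 4.
  Sum: 262144 − 49152 + 16384 − 16384/3 − 3072/5 − 64/3 + 16 + 4 = 3349484/15.
  ∫_0^4 u'(x)^2 dx = ∫_0^4 (144*x^6 - 72*x^5 + 57*x^4 - 36*x^3 + 10*x^2 - 4*x + 1) dx. Term by term:
    ∫_0^4 144*x^6 dx = 2359296/7;  ∫_0^4 -72*x^5 dx = -49152;  ∫_0^4 57*x^4 dx = 58368/5;
    ∫_0^4 -36*x^3 dx = -2304;  ∫_0^4 10*x^2 dx = 640/3;  ∫_0^4 -4*x dx = -32;
    ∫_0^4 1 dx = 4.
  Sum: 2359296/7 − 49152 + 58368/5 − 2304 + 640/3 − 32 + 4 = 31231748/105.
Adding: ||u||_{H^1}^2 = 3349484/15 + 31231748/105 = 54678136/105.


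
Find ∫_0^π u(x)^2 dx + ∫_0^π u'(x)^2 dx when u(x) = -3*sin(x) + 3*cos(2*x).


||u||_{H^1(0,π)}^2 = 60 + 63*π/2

u'(x) = -6*sin(2*x) - 3*cos(x).
Expand u² and (u')² and integrate term by term on (0, π), using: for integers n ≥ 1, ∫_0^π sin²(nx) dx = ∫_0^π cos²(nx) dx = π/2; for n ≠ n', ∫_0^π sin(nx)sin(n'x) dx = ∫_0^π cos(nx)cos(n'x) dx = 0; and by product-to-sum, ∫_0^π sin(nx)cos(n'x) dx = ½∫_0^π [sin((n+n')x) + sin((n−n')x)] dx, which is 0 when n+n' is even and 2n/(n²−n'²) when n+n' is odd (it need not vanish on (0, π)).
  u² squared terms: (-3)²·∫sin(x)² dx = 9·π/2 = 9*π/2;  (3)²·∫cos(2x)² dx = 9·π/2 = 9*π/2.
  u² cross terms: 2·(-3)·(3)·∫sin(x)·cos(2x) dx = -18·(-2/3) = 12.
  So ∫_0^π u² dx = 9*π/2 + 9*π/2 + 12 = 12 + 9*π.
  (u')² squared terms: (-6)²·∫sin(2x)² dx = 36·π/2 = 18*π;  (-3)²·∫cos(x)² dx = 9·π/2 = 9*π/2.
  (u')² cross terms: 2·(-6)·(-3)·∫sin(2x)·cos(x) dx = 36·(4/3) = 48.
  So ∫_0^π (u')² dx = 18*π + 9*π/2 + 48 = 48 + 45*π/2.
||u||_{H^1}^2 = (12 + 9*π) + (48 + 45*π/2) = 60 + 63*π/2.


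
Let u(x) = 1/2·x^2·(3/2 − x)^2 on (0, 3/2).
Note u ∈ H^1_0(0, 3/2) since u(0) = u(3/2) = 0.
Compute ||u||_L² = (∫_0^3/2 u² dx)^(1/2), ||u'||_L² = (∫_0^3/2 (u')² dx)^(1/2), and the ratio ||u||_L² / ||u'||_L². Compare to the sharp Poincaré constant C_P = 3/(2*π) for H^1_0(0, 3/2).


||u||_L² / ||u'||_L² = sqrt(3)/4 < C_P = 3/(2*π).

u(x) = 1/2·x^2·(3/2 − x)^2, so u'(x) = x*(2*x - 3)*(4*x - 3)/4.
u(x) = 1/2·x^2·(3/2 − x)^2 vanishes at x = 0 and x = 3/2, so u ∈ H^1_0(0, 3/2). Differentiate via the product rule and integrate the resulting polynomials term by term.
  ∫_0^3/2 u² dx = ∫_0^3/2 (x^8/4 - 3*x^7/2 + 27*x^6/8 - 27*x^5/8 + 81*x^4/64) dx. Term by term:
    ∫_0^3/2 x^8/4 dx = 2187/2048;  ∫_0^3/2 -3*x^7/2 dx = -19683/4096;  ∫_0^3/2 27*x^6/8 dx = 59049/7168;
    ∫_0^3/2 -27*x^5/8 dx = -6561/1024;  ∫_0^3/2 81*x^4/64 dx = 19683/10240.
  Sum: 2187/2048 − 19683/4096 + 59049/7168 − 6561/1024 + 19683/10240 = 2187/143360.
  ∫_0^3/2 (u')² dx = ∫_0^3/2 (4*x^6 - 18*x^5 + 117*x^4/4 - 81*x^3/4 + 81*x^2/16) dx. Term by term:
    ∫_0^3/2 4*x^6 dx = 2187/224;  ∫_0^3/2 -18*x^5 dx = -2187/64;  ∫_0^3/2 117*x^4/4 dx = 28431/640;
    ∫_0^3/2 -81*x^3/4 dx = -6561/256;  ∫_0^3/2 81*x^2/16 dx = 729/128.
  Sum: 2187/224 − 2187/64 + 28431/640 − 6561/256 + 729/128 = 729/8960.
∫_0^3/2 u² dx = 2187/143360, so ||u||_L² = 27*sqrt(105)/2240.
∫_0^3/2 (u')² dx = 729/8960, so ||u'||_L² = 27*sqrt(35)/560.
Ratio ||u||_L² / ||u'||_L² = sqrt(3)/4.
Sharp Poincaré constant on H^1_0(0, 3/2) is C_P = L/π = 3/(2*π), achieved by sin(2*π/3·x).
A polynomial bump cannot attain the sharp Poincaré constant (only the first sine eigenfunction does), so the ratio is strictly less than C_P, consistent with ||u||_L² ≤ C_P ||u'||_L².


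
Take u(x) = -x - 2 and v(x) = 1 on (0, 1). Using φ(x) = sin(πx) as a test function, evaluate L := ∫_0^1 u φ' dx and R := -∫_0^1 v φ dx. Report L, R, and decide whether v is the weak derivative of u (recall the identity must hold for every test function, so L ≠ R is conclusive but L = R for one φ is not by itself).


LHS = 2/π, RHS = -2/π. No, v is not the weak derivative of u.

u(x) = -x - 2, classical derivative u'(x) = -1.
φ(x) = sin(πx), so φ'(x) = π*cos(π*x).
Note φ(0) = φ(1) = 0, so the boundary term u·φ vanishes.
LHS = ∫_0^1 u(x) φ'(x) dx = ∫_0^1 (-π*x*cos(π*x) - 2*π*cos(π*x)) dx. Term by term:
  ∫_0^1 -2*π*cos(π*x) dx = 0;  ∫_0^1 -π*x*cos(π*x) dx = 2/π.
Sum: 0 + 2/π = 2/π.
So LHS = 2/π.
∫_0^1 v(x) φ(x) dx = ∫_0^1 (sin(π*x)) dx. Term by term:
  ∫_0^1 sin(π*x) dx = 2/π.
So RHS = -∫_0^1 v(x) φ(x) dx = -2/π.
LHS − RHS = 4/π ≠ 0, so the identity fails.
(For a valid weak derivative the identity must hold for EVERY test function, in particular this one. The failure shows v is NOT the weak derivative of u.)
Correct weak derivative would be u'(x) = -1.


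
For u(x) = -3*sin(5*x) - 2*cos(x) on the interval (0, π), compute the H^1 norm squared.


||u||_{H^1(0,π)}^2 = 121*π

u'(x) = 2*sin(x) - 15*cos(5*x).
Expand u² and (u')² and integrate term by term on (0, π), using: for integers n ≥ 1, ∫_0^π sin²(nx) dx = ∫_0^π cos²(nx) dx = π/2; for n ≠ n', ∫_0^π sin(nx)sin(n'x) dx = ∫_0^π cos(nx)cos(n'x) dx = 0; and by product-to-sum, ∫_0^π sin(nx)cos(n'x) dx = ½∫_0^π [sin((n+n')x) + sin((n−n')x)] dx, which is 0 when n+n' is even and 2n/(n²−n'²) when n+n' is odd (it need not vanish on (0, π)).
  u² squared terms: (-3)²·∫sin(5x)² dx = 9·π/2 = 9*π/2;  (-2)²·∫cos(x)² dx = 4·π/2 = 2*π.
  u² cross terms: 2·(-3)·(-2)·∫sin(5x)·cos(x) dx = 12·(0) = 0.
  So ∫_0^π u² dx = 9*π/2 + 2*π + 0 = 13*π/2.
  (u')² squared terms: (-15)²·∫cos(5x)² dx = 225·π/2 = 225*π/2;  (2)²·∫sin(x)² dx = 4·π/2 = 2*π.
  (u')² cross terms: 2·(-15)·(2)·∫cos(5x)·sin(x) dx = -60·(0) = 0.
  So ∫_0^π (u')² dx = 225*π/2 + 2*π + 0 = 229*π/2.
||u||_{H^1}^2 = (13*π/2) + (229*π/2) = 121*π.


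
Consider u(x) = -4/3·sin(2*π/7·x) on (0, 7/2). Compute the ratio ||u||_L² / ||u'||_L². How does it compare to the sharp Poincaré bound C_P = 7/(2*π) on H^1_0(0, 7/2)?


||u||_L² / ||u'||_L² = 7/(2*π) = C_P.

u(x) = -4/3·sin(2*π/7·x), so u'(x) = -8*π*cos(2*π*x/7)/21.
Writing u(x) = A·sin(kπx/L) with A = -4/3 and k = 1, use ∫_0^L sin²(kπx/L) dx = L/2 and ∫_0^L cos²(kπx/L) dx = L/2.
u² = 16/9·sin²(2*π/7·x) and (u')² = 64*π^2/441·cos²(2*π/7·x), and each of sin², cos² integrates to L/2 = 7/4 over (0, 7/2).
∫_0^7/2 u² dx = 28/9, so ||u||_L² = 2*sqrt(7)/3.
∫_0^7/2 (u')² dx = 16*π^2/63, so ||u'||_L² = 4*sqrt(7)*π/21.
Ratio ||u||_L² / ||u'||_L² = 7/(2*π).
Sharp Poincaré constant on H^1_0(0, 7/2) is C_P = L/π = 7/(2*π), achieved by sin(2*π/7·x).
This is the k = 1 eigenfunction (up to amplitude), so the ratio equals the sharp Poincaré constant exactly.


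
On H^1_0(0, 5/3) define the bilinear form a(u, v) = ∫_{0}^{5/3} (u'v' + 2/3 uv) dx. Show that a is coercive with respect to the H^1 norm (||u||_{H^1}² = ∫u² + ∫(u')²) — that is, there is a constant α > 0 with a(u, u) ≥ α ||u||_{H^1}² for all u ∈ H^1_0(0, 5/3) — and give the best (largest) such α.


α = (50 + 27*π^2)/(3*(25 + 9*π^2))

Coercivity of a(·,·) on H^1_0(0, 5/3) means a(u, u) ≥ α ||u||_{H^1}² for every u ∈ H^1_0.
The interval has length L = 5/3, and Poincaré/coercivity depend only on L. Here a(u, u) = ∫(u')² + (2/3)·∫u².
Here 0 < c = 2/3 < 1. The condition a(u,u) ≥ α||u||_{H^1}² reads (1−α)∫(u')² ≥ (α−c)∫u². Any admissible α is ≤ 1 (rapidly oscillating u have ∫u²/∫(u')² → 0), and α = 1 would force 0 ≥ (1−c)∫u², impossible since c < 1; so 1−α > 0. By the sharp Poincaré inequality on H^1_0 of an interval of length L, ∫(u')² ≥ (π/L)²∫u² with equality for the first sine mode sin(π(x−x₀)/L) (x₀ the left endpoint), so the inequality holds for all u iff (1−α)(π/L)² ≥ α − c, i.e. α ≤ ((π/L)² + c)/((π/L)² + 1) = (1 + c(L/π)²)/(1 + (L/π)²). With (π/L)² = 9*π^2/25 and c = 2/3, the largest admissible constant is α = ((π/L)² + c)/((π/L)² + 1).
Simplifying, α = (50 + 27*π^2)/(3*(25 + 9*π^2)).


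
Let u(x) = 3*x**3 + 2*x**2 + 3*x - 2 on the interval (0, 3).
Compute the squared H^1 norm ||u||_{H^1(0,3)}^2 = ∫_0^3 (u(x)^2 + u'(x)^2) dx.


||u||_{H^1}^2 = 401298/35

The H^1 norm (squared) on an interval (0, L) is
  ||u||_{H^1}^2 = ∫_0^L u(x)^2 dx + ∫_0^L u'(x)^2 dx.
Compute u'(x) = 9*x**2 + 4*x + 3.
Then u(x)^2 = 9*x**6 + 12*x**5 + 22*x**4 + x**2 - 12*x + 4 and u'(x)^2 = 81*x**4 + 72*x**3 + 70*x**2 + 24*x + 9.
Integrate each monomial from 0 to 3 using ∫_0^3 c·x^n dx = c·3^(n+1)/(n+1):
  ∫_0^3 u(x)^2 dx = ∫_0^3 (9*x^6 + 12*x^5 + 22*x^4 + x^2 - 12*x + 4) dx. Term by term:
    ∫_0^3 9*x^6 dx = 19683/7;  ∫_0^3 12*x^5 dx = 1458;  ∫_0^3 22*x^4 dx = 5346/5;
    ∫_0^3 x^2 dx = 9;  ∫_0^3 -12*x dx = -54;  ∫_0^3 4 dx = 12.
  Sum: 19683/7 + 1458 + 5346/5 + 9 − 54 + 12 = 185712/35.
  ∫_0^3 u'(x)^2 dx = ∫_0^3 (81*x^4 + 72*x^3 + 70*x^2 + 24*x + 9) dx. Term by term:
    ∫_0^3 81*x^4 dx = 19683/5;  ∫_0^3 72*x^3 dx = 1458;  ∫_0^3 70*x^2 dx = 630;
    ∫_0^3 24*x dx = 108;  ∫_0^3 9 dx = 27.
  Sum: 19683/5 + 1458 + 630 + 108 + 27 = 30798/5.
Adding: ||u||_{H^1}^2 = 185712/35 + 30798/5 = 401298/35.


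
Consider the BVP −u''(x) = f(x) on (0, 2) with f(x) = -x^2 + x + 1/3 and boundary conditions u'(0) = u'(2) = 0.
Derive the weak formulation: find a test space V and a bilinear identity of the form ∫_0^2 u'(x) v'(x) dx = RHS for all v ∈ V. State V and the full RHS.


V = H^1(0, 2) (no boundary constraint on v; u is determined up to an additive constant); weak form: ∫_0^2 u'v' dx = ∫_0^2 (-x^2 + x + 1/3) v dx for all v ∈ V.

Multiply both sides by a test function v and integrate from 0 to 2:
  ∫_0^2 −u''(x) v(x) dx = ∫_0^2 f(x) v(x) dx.
Integrate the LHS by parts once:
  ∫_0^2 −u'' v dx = −[u'(x) v(x)]_0^2 + ∫_0^2 u'(x) v'(x) dx.
Thus ∫_0^2 u'(x) v'(x) dx = ∫_0^2 f(x) v(x) dx + [u'(x) v(x)]_0^2.
Choose V so that boundary terms are either known or forced to vanish.
u has homogeneous Neumann: u'(0) = u'(2) = 0. So [u' v]_0^2 = 0·v(2) − 0·v(0) = 0 for any v; take V = H^1(0, 2).
Weak formulation: find u (satisfying any essential BC) such that ∫_0^2 u'(x) v'(x) dx = ∫_0^2 f v dx for all v ∈ V (homogeneous Neumann, so boundary terms vanish).
Substituting f(x) = -x^2 + x + 1/3, the right-hand side is ∫_0^2 (-x^2 + x + 1/3) v dx.
Compatibility check (pure Neumann): taking v ≡ 1 ∈ V gives 0 = ∫_0^2 f dx + (0) − (0), i.e. ∫_0^2 f dx must equal u'(0) − u'(2) = 0. Indeed ∫_0^2 (-x^2 + x + 1/3) dx = 0, so the data are compatible. The solution is then unique only up to an additive constant (fix it e.g. by requiring ∫_0^2 u dx = 0).


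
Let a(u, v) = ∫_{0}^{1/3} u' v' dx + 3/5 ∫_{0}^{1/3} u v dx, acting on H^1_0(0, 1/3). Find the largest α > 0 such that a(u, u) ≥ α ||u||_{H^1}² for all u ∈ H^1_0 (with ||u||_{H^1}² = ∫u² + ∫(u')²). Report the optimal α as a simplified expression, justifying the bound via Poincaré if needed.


α = 3*(1 + 15*π^2)/(5*(1 + 9*π^2))

Coercivity of a(·,·) on H^1_0(0, 1/3) means a(u, u) ≥ α ||u||_{H^1}² for every u ∈ H^1_0.
The interval has length L = 1/3, and Poincaré/coercivity depend only on L. Here a(u, u) = ∫(u')² + (3/5)·∫u².
Here 0 < c = 3/5 < 1. The condition a(u,u) ≥ α||u||_{H^1}² reads (1−α)∫(u')² ≥ (α−c)∫u². Any admissible α is ≤ 1 (rapidly oscillating u have ∫u²/∫(u')² → 0), and α = 1 would force 0 ≥ (1−c)∫u², impossible since c < 1; so 1−α > 0. By the sharp Poincaré inequality on H^1_0 of an interval of length L, ∫(u')² ≥ (π/L)²∫u² with equality for the first sine mode sin(π(x−x₀)/L) (x₀ the left endpoint), so the inequality holds for all u iff (1−α)(π/L)² ≥ α − c, i.e. α ≤ ((π/L)² + c)/((π/L)² + 1) = (1 + c(L/π)²)/(1 + (L/π)²). With (π/L)² = 9*π^2 and c = 3/5, the largest admissible constant is α = ((π/L)² + c)/((π/L)² + 1).
Simplifying, α = 3*(1 + 15*π^2)/(5*(1 + 9*π^2)).


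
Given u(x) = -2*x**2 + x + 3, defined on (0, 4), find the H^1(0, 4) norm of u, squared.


||u||_{H^1}^2 = 10408/15

The H^1 norm (squared) on an interval (0, L) is
  ||u||_{H^1}^2 = ∫_0^L u(x)^2 dx + ∫_0^L u'(x)^2 dx.
Compute u'(x) = 1 - 4*x.
Then u(x)^2 = 4*x**4 - 4*x**3 - 11*x**2 + 6*x + 9 and u'(x)^2 = 16*x**2 - 8*x + 1.
Integrate each monomial from 0 to 4 using ∫_0^4 c·x^n dx = c·4^(n+1)/(n+1):
  ∫_0^4 u(x)^2 dx = ∫_0^4 (4*x^4 - 4*x^3 - 11*x^2 + 6*x + 9) dx. Term by term:
    ∫_0^4 4*x^4 dx = 4096/5;  ∫_0^4 -4*x^3 dx = -256;  ∫_0^4 -11*x^2 dx = -704/3;
    ∫_0^4 6*x dx = 48;  ∫_0^4 9 dx = 36.
  Sum: 4096/5 − 256 − 704/3 + 48 + 36 = 6188/15.
  ∫_0^4 u'(x)^2 dx = ∫_0^4 (16*x^2 - 8*x + 1) dx. Term by term:
    ∫_0^4 16*x^2 dx = 1024/3;  ∫_0^4 -8*x dx = -64;  ∫_0^4 1 dx = 4.
  Sum: 1024/3 − 64 + 4 = 844/3.
Adding: ||u||_{H^1}^2 = 6188/15 + 844/3 = 10408/15.


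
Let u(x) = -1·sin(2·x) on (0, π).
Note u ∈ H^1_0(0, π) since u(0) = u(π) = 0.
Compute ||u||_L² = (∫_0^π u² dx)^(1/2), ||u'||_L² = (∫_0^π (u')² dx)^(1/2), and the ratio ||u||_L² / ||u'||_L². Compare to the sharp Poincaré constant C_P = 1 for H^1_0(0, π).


||u||_L² / ||u'||_L² = 1/2 < C_P = 1.

u(x) = -1·sin(2·x), so u'(x) = -2*cos(2*x).
Writing u(x) = A·sin(kπx/L) with A = -1 and k = 2, use ∫_0^L sin²(kπx/L) dx = L/2 and ∫_0^L cos²(kπx/L) dx = L/2.
u² = 1·sin²(2·x) and (u')² = 4·cos²(2·x), and each of sin², cos² integrates to L/2 = π/2 over (0, π).
∫_0^π u² dx = π/2, so ||u||_L² = sqrt(2)*sqrt(π)/2.
∫_0^π (u')² dx = 2*π, so ||u'||_L² = sqrt(2)*sqrt(π).
Ratio ||u||_L² / ||u'||_L² = 1/2.
Sharp Poincaré constant on H^1_0(0, π) is C_P = L/π = 1, achieved by sin(x).
This is the k = 2 harmonic; the ratio L/(kπ) is strictly less than C_P = L/π, consistent with the sharp inequality ||u||_L² ≤ C_P ||u'||_L².


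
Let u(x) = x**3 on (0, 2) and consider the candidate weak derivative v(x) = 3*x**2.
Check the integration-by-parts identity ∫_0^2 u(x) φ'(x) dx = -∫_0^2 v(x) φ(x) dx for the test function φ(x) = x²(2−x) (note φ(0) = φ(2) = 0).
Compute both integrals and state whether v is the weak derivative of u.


LHS = -32/5, RHS = -32/5. Yes, v = u' weakly.

u(x) = x**3, classical derivative u'(x) = 3*x**2.
φ(x) = x²(2−x), so φ'(x) = x*(4 - 3*x).
Note φ(0) = φ(2) = 0, so the boundary term u·φ vanishes.
LHS = ∫_0^2 u(x) φ'(x) dx = ∫_0^2 (-3*x^5 + 4*x^4) dx. Term by term:
  ∫_0^2 -3*x^5 dx = -32;  ∫_0^2 4*x^4 dx = 128/5.
Sum: -32 + 128/5 = -32/5.
So LHS = -32/5.
∫_0^2 v(x) φ(x) dx = ∫_0^2 (-3*x^5 + 6*x^4) dx. Term by term:
  ∫_0^2 -3*x^5 dx = -32;  ∫_0^2 6*x^4 dx = 192/5.
Sum: -32 + 192/5 = 32/5.
So RHS = -∫_0^2 v(x) φ(x) dx = -32/5.
LHS = RHS, so the identity holds for this test φ.
Moreover u is smooth here and v(x) = u'(x) = 3*x**2 pointwise, so the identity holds for every test function. Hence v is the weak derivative of u.


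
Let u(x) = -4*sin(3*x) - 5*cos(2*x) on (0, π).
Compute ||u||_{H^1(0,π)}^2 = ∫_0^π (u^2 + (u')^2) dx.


||u||_{H^1(0,π)}^2 = 240 + 285*π/2

u'(x) = 10*sin(2*x) - 12*cos(3*x).
Expand u² and (u')² and integrate term by term on (0, π), using: for integers n ≥ 1, ∫_0^π sin²(nx) dx = ∫_0^π cos²(nx) dx = π/2; for n ≠ n', ∫_0^π sin(nx)sin(n'x) dx = ∫_0^π cos(nx)cos(n'x) dx = 0; and by product-to-sum, ∫_0^π sin(nx)cos(n'x) dx = ½∫_0^π [sin((n+n')x) + sin((n−n')x)] dx, which is 0 when n+n' is even and 2n/(n²−n'²) when n+n' is odd (it need not vanish on (0, π)).
  u² squared terms: (-5)²·∫cos(2x)² dx = 25·π/2 = 25*π/2;  (-4)²·∫sin(3x)² dx = 16·π/2 = 8*π.
  u² cross terms: 2·(-5)·(-4)·∫cos(2x)·sin(3x) dx = 40·(6/5) = 48.
  So ∫_0^π u² dx = 25*π/2 + 8*π + 48 = 48 + 41*π/2.
  (u')² squared terms: (-12)²·∫cos(3x)² dx = 144·π/2 = 72*π;  (10)²·∫sin(2x)² dx = 100·π/2 = 50*π.
  (u')² cross terms: 2·(-12)·(10)·∫cos(3x)·sin(2x) dx = -240·(-4/5) = 192.
  So ∫_0^π (u')² dx = 72*π + 50*π + 192 = 192 + 122*π.
||u||_{H^1}^2 = (48 + 41*π/2) + (192 + 122*π) = 240 + 285*π/2.


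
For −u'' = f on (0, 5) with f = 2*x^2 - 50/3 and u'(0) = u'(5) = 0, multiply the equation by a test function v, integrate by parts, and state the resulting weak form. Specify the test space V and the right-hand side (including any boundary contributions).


V = H^1(0, 5) (no boundary constraint on v; u is determined up to an additive constant); weak form: ∫_0^5 u'v' dx = ∫_0^5 (2*x^2 - 50/3) v dx for all v ∈ V.

Multiply both sides by a test function v and integrate from 0 to 5:
  ∫_0^5 −u''(x) v(x) dx = ∫_0^5 f(x) v(x) dx.
Integrate the LHS by parts once:
  ∫_0^5 −u'' v dx = −[u'(x) v(x)]_0^5 + ∫_0^5 u'(x) v'(x) dx.
Thus ∫_0^5 u'(x) v'(x) dx = ∫_0^5 f(x) v(x) dx + [u'(x) v(x)]_0^5.
Choose V so that boundary terms are either known or forced to vanish.
u has homogeneous Neumann: u'(0) = u'(5) = 0. So [u' v]_0^5 = 0·v(5) − 0·v(0) = 0 for any v; take V = H^1(0, 5).
Weak formulation: find u (satisfying any essential BC) such that ∫_0^5 u'(x) v'(x) dx = ∫_0^5 f v dx for all v ∈ V (homogeneous Neumann, so boundary terms vanish).
Substituting f(x) = 2*x^2 - 50/3, the right-hand side is ∫_0^5 (2*x^2 - 50/3) v dx.
Compatibility check (pure Neumann): taking v ≡ 1 ∈ V gives 0 = ∫_0^5 f dx + (0) − (0), i.e. ∫_0^5 f dx must equal u'(0) − u'(5) = 0. Indeed ∫_0^5 (2*x^2 - 50/3) dx = 0, so the data are compatible. The solution is then unique only up to an additive constant (fix it e.g. by requiring ∫_0^5 u dx = 0).
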